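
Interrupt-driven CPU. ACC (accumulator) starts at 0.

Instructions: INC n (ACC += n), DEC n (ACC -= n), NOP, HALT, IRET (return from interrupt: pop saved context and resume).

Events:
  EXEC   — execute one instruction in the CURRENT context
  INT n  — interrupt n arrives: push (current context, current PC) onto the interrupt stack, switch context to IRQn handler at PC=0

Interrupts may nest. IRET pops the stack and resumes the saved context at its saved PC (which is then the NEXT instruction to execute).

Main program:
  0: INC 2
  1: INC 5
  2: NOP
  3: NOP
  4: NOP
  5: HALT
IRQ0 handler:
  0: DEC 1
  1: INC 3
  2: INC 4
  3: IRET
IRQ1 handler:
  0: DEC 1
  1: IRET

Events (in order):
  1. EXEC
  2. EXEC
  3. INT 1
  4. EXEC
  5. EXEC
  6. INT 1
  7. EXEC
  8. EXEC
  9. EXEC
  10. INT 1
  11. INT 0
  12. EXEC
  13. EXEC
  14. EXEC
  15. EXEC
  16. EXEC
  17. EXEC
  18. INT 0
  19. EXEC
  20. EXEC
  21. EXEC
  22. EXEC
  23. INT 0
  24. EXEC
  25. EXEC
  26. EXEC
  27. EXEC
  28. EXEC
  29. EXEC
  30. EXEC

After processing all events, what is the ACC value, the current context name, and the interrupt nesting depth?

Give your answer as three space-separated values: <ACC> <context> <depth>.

Answer: 22 MAIN 0

Derivation:
Event 1 (EXEC): [MAIN] PC=0: INC 2 -> ACC=2
Event 2 (EXEC): [MAIN] PC=1: INC 5 -> ACC=7
Event 3 (INT 1): INT 1 arrives: push (MAIN, PC=2), enter IRQ1 at PC=0 (depth now 1)
Event 4 (EXEC): [IRQ1] PC=0: DEC 1 -> ACC=6
Event 5 (EXEC): [IRQ1] PC=1: IRET -> resume MAIN at PC=2 (depth now 0)
Event 6 (INT 1): INT 1 arrives: push (MAIN, PC=2), enter IRQ1 at PC=0 (depth now 1)
Event 7 (EXEC): [IRQ1] PC=0: DEC 1 -> ACC=5
Event 8 (EXEC): [IRQ1] PC=1: IRET -> resume MAIN at PC=2 (depth now 0)
Event 9 (EXEC): [MAIN] PC=2: NOP
Event 10 (INT 1): INT 1 arrives: push (MAIN, PC=3), enter IRQ1 at PC=0 (depth now 1)
Event 11 (INT 0): INT 0 arrives: push (IRQ1, PC=0), enter IRQ0 at PC=0 (depth now 2)
Event 12 (EXEC): [IRQ0] PC=0: DEC 1 -> ACC=4
Event 13 (EXEC): [IRQ0] PC=1: INC 3 -> ACC=7
Event 14 (EXEC): [IRQ0] PC=2: INC 4 -> ACC=11
Event 15 (EXEC): [IRQ0] PC=3: IRET -> resume IRQ1 at PC=0 (depth now 1)
Event 16 (EXEC): [IRQ1] PC=0: DEC 1 -> ACC=10
Event 17 (EXEC): [IRQ1] PC=1: IRET -> resume MAIN at PC=3 (depth now 0)
Event 18 (INT 0): INT 0 arrives: push (MAIN, PC=3), enter IRQ0 at PC=0 (depth now 1)
Event 19 (EXEC): [IRQ0] PC=0: DEC 1 -> ACC=9
Event 20 (EXEC): [IRQ0] PC=1: INC 3 -> ACC=12
Event 21 (EXEC): [IRQ0] PC=2: INC 4 -> ACC=16
Event 22 (EXEC): [IRQ0] PC=3: IRET -> resume MAIN at PC=3 (depth now 0)
Event 23 (INT 0): INT 0 arrives: push (MAIN, PC=3), enter IRQ0 at PC=0 (depth now 1)
Event 24 (EXEC): [IRQ0] PC=0: DEC 1 -> ACC=15
Event 25 (EXEC): [IRQ0] PC=1: INC 3 -> ACC=18
Event 26 (EXEC): [IRQ0] PC=2: INC 4 -> ACC=22
Event 27 (EXEC): [IRQ0] PC=3: IRET -> resume MAIN at PC=3 (depth now 0)
Event 28 (EXEC): [MAIN] PC=3: NOP
Event 29 (EXEC): [MAIN] PC=4: NOP
Event 30 (EXEC): [MAIN] PC=5: HALT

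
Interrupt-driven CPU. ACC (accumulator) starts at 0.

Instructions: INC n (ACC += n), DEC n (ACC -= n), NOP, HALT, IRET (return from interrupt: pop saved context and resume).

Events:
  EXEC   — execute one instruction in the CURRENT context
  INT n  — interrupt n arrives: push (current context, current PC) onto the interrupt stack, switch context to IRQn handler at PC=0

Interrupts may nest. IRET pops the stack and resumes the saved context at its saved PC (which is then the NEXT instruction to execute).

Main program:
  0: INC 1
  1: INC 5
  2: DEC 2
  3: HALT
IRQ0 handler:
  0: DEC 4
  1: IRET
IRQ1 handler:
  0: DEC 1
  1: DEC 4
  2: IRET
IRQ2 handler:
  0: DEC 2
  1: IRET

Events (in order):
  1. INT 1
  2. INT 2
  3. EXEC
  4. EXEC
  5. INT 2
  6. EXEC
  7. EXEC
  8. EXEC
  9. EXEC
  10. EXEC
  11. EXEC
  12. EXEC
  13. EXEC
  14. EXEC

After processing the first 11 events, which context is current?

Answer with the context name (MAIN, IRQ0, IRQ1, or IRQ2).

Answer: MAIN

Derivation:
Event 1 (INT 1): INT 1 arrives: push (MAIN, PC=0), enter IRQ1 at PC=0 (depth now 1)
Event 2 (INT 2): INT 2 arrives: push (IRQ1, PC=0), enter IRQ2 at PC=0 (depth now 2)
Event 3 (EXEC): [IRQ2] PC=0: DEC 2 -> ACC=-2
Event 4 (EXEC): [IRQ2] PC=1: IRET -> resume IRQ1 at PC=0 (depth now 1)
Event 5 (INT 2): INT 2 arrives: push (IRQ1, PC=0), enter IRQ2 at PC=0 (depth now 2)
Event 6 (EXEC): [IRQ2] PC=0: DEC 2 -> ACC=-4
Event 7 (EXEC): [IRQ2] PC=1: IRET -> resume IRQ1 at PC=0 (depth now 1)
Event 8 (EXEC): [IRQ1] PC=0: DEC 1 -> ACC=-5
Event 9 (EXEC): [IRQ1] PC=1: DEC 4 -> ACC=-9
Event 10 (EXEC): [IRQ1] PC=2: IRET -> resume MAIN at PC=0 (depth now 0)
Event 11 (EXEC): [MAIN] PC=0: INC 1 -> ACC=-8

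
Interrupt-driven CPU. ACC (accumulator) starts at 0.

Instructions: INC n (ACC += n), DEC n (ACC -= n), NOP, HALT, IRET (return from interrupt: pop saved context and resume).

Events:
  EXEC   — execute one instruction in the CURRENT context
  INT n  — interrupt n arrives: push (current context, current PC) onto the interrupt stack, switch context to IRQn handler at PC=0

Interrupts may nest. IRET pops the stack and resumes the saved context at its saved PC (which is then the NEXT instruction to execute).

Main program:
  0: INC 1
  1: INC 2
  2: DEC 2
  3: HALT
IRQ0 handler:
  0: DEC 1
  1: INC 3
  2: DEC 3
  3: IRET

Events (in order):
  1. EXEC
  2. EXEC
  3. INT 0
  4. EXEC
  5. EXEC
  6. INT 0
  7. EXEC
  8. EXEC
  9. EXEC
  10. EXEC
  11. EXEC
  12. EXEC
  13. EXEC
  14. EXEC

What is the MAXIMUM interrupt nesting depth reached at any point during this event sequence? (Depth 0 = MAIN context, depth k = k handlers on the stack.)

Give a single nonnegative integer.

Answer: 2

Derivation:
Event 1 (EXEC): [MAIN] PC=0: INC 1 -> ACC=1 [depth=0]
Event 2 (EXEC): [MAIN] PC=1: INC 2 -> ACC=3 [depth=0]
Event 3 (INT 0): INT 0 arrives: push (MAIN, PC=2), enter IRQ0 at PC=0 (depth now 1) [depth=1]
Event 4 (EXEC): [IRQ0] PC=0: DEC 1 -> ACC=2 [depth=1]
Event 5 (EXEC): [IRQ0] PC=1: INC 3 -> ACC=5 [depth=1]
Event 6 (INT 0): INT 0 arrives: push (IRQ0, PC=2), enter IRQ0 at PC=0 (depth now 2) [depth=2]
Event 7 (EXEC): [IRQ0] PC=0: DEC 1 -> ACC=4 [depth=2]
Event 8 (EXEC): [IRQ0] PC=1: INC 3 -> ACC=7 [depth=2]
Event 9 (EXEC): [IRQ0] PC=2: DEC 3 -> ACC=4 [depth=2]
Event 10 (EXEC): [IRQ0] PC=3: IRET -> resume IRQ0 at PC=2 (depth now 1) [depth=1]
Event 11 (EXEC): [IRQ0] PC=2: DEC 3 -> ACC=1 [depth=1]
Event 12 (EXEC): [IRQ0] PC=3: IRET -> resume MAIN at PC=2 (depth now 0) [depth=0]
Event 13 (EXEC): [MAIN] PC=2: DEC 2 -> ACC=-1 [depth=0]
Event 14 (EXEC): [MAIN] PC=3: HALT [depth=0]
Max depth observed: 2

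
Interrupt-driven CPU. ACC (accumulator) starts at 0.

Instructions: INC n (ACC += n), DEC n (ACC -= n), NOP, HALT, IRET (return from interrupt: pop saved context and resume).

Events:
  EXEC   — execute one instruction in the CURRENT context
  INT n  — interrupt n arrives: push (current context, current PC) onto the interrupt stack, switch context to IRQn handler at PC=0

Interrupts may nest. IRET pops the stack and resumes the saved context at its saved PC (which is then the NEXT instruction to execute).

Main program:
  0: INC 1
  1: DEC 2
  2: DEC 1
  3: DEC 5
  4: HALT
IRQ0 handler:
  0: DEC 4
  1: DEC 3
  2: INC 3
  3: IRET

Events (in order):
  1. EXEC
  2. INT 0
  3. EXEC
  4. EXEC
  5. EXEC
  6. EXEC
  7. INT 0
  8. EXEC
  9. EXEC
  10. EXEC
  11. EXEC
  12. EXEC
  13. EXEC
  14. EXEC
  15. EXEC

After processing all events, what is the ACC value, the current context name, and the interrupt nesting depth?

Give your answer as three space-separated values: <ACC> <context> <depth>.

Answer: -15 MAIN 0

Derivation:
Event 1 (EXEC): [MAIN] PC=0: INC 1 -> ACC=1
Event 2 (INT 0): INT 0 arrives: push (MAIN, PC=1), enter IRQ0 at PC=0 (depth now 1)
Event 3 (EXEC): [IRQ0] PC=0: DEC 4 -> ACC=-3
Event 4 (EXEC): [IRQ0] PC=1: DEC 3 -> ACC=-6
Event 5 (EXEC): [IRQ0] PC=2: INC 3 -> ACC=-3
Event 6 (EXEC): [IRQ0] PC=3: IRET -> resume MAIN at PC=1 (depth now 0)
Event 7 (INT 0): INT 0 arrives: push (MAIN, PC=1), enter IRQ0 at PC=0 (depth now 1)
Event 8 (EXEC): [IRQ0] PC=0: DEC 4 -> ACC=-7
Event 9 (EXEC): [IRQ0] PC=1: DEC 3 -> ACC=-10
Event 10 (EXEC): [IRQ0] PC=2: INC 3 -> ACC=-7
Event 11 (EXEC): [IRQ0] PC=3: IRET -> resume MAIN at PC=1 (depth now 0)
Event 12 (EXEC): [MAIN] PC=1: DEC 2 -> ACC=-9
Event 13 (EXEC): [MAIN] PC=2: DEC 1 -> ACC=-10
Event 14 (EXEC): [MAIN] PC=3: DEC 5 -> ACC=-15
Event 15 (EXEC): [MAIN] PC=4: HALT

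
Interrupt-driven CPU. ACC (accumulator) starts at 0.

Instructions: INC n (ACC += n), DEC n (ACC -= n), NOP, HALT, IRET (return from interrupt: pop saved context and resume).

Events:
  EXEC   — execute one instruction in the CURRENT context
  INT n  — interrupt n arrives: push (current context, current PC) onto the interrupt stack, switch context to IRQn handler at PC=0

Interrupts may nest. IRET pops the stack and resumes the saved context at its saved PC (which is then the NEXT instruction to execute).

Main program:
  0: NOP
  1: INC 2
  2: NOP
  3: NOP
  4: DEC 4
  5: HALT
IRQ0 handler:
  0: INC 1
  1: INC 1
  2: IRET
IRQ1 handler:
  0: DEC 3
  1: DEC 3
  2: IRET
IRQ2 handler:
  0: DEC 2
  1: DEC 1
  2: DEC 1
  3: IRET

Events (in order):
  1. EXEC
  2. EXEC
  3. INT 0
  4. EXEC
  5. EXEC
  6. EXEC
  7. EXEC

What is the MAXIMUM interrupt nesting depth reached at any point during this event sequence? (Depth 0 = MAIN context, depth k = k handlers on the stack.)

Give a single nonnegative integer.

Answer: 1

Derivation:
Event 1 (EXEC): [MAIN] PC=0: NOP [depth=0]
Event 2 (EXEC): [MAIN] PC=1: INC 2 -> ACC=2 [depth=0]
Event 3 (INT 0): INT 0 arrives: push (MAIN, PC=2), enter IRQ0 at PC=0 (depth now 1) [depth=1]
Event 4 (EXEC): [IRQ0] PC=0: INC 1 -> ACC=3 [depth=1]
Event 5 (EXEC): [IRQ0] PC=1: INC 1 -> ACC=4 [depth=1]
Event 6 (EXEC): [IRQ0] PC=2: IRET -> resume MAIN at PC=2 (depth now 0) [depth=0]
Event 7 (EXEC): [MAIN] PC=2: NOP [depth=0]
Max depth observed: 1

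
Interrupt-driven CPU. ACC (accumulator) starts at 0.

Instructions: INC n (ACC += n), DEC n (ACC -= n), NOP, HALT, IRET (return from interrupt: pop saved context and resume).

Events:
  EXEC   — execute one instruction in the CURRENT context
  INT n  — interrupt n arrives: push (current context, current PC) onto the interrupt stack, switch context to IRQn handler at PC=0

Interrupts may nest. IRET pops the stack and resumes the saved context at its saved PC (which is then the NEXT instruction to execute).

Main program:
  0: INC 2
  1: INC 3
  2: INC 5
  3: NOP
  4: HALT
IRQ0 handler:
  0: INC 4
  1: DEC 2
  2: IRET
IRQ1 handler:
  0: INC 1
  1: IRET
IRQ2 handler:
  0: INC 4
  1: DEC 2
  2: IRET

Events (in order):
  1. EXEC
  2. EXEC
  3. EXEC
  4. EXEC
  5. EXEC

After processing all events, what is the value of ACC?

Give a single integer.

Event 1 (EXEC): [MAIN] PC=0: INC 2 -> ACC=2
Event 2 (EXEC): [MAIN] PC=1: INC 3 -> ACC=5
Event 3 (EXEC): [MAIN] PC=2: INC 5 -> ACC=10
Event 4 (EXEC): [MAIN] PC=3: NOP
Event 5 (EXEC): [MAIN] PC=4: HALT

Answer: 10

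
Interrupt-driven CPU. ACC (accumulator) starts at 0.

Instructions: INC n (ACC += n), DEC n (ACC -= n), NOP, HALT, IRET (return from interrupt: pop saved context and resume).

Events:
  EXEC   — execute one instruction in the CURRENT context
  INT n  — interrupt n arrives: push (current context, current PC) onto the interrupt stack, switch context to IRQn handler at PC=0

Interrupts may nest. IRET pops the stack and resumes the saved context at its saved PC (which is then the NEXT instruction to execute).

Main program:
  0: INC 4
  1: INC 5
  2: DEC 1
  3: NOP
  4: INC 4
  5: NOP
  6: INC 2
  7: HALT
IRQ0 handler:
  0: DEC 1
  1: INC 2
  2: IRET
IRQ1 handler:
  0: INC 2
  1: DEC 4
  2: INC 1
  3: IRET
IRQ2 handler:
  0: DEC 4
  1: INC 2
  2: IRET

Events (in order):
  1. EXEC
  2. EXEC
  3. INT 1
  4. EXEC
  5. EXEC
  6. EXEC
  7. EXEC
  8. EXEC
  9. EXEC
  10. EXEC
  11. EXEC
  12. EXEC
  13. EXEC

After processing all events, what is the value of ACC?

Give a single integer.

Answer: 13

Derivation:
Event 1 (EXEC): [MAIN] PC=0: INC 4 -> ACC=4
Event 2 (EXEC): [MAIN] PC=1: INC 5 -> ACC=9
Event 3 (INT 1): INT 1 arrives: push (MAIN, PC=2), enter IRQ1 at PC=0 (depth now 1)
Event 4 (EXEC): [IRQ1] PC=0: INC 2 -> ACC=11
Event 5 (EXEC): [IRQ1] PC=1: DEC 4 -> ACC=7
Event 6 (EXEC): [IRQ1] PC=2: INC 1 -> ACC=8
Event 7 (EXEC): [IRQ1] PC=3: IRET -> resume MAIN at PC=2 (depth now 0)
Event 8 (EXEC): [MAIN] PC=2: DEC 1 -> ACC=7
Event 9 (EXEC): [MAIN] PC=3: NOP
Event 10 (EXEC): [MAIN] PC=4: INC 4 -> ACC=11
Event 11 (EXEC): [MAIN] PC=5: NOP
Event 12 (EXEC): [MAIN] PC=6: INC 2 -> ACC=13
Event 13 (EXEC): [MAIN] PC=7: HALT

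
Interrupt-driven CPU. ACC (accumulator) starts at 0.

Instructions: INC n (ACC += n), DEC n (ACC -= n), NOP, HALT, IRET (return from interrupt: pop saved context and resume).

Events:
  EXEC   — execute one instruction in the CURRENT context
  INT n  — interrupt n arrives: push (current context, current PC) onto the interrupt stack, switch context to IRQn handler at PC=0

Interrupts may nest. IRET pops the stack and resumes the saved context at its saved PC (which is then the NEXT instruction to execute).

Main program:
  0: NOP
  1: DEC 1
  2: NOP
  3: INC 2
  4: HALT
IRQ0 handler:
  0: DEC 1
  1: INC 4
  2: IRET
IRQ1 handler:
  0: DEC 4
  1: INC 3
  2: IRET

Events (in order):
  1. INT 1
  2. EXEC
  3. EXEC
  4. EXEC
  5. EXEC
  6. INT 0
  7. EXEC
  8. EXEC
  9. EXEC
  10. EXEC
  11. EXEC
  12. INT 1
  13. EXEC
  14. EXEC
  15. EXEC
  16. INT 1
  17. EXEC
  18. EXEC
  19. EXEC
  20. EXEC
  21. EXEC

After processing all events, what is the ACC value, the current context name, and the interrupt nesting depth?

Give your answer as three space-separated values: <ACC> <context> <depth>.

Event 1 (INT 1): INT 1 arrives: push (MAIN, PC=0), enter IRQ1 at PC=0 (depth now 1)
Event 2 (EXEC): [IRQ1] PC=0: DEC 4 -> ACC=-4
Event 3 (EXEC): [IRQ1] PC=1: INC 3 -> ACC=-1
Event 4 (EXEC): [IRQ1] PC=2: IRET -> resume MAIN at PC=0 (depth now 0)
Event 5 (EXEC): [MAIN] PC=0: NOP
Event 6 (INT 0): INT 0 arrives: push (MAIN, PC=1), enter IRQ0 at PC=0 (depth now 1)
Event 7 (EXEC): [IRQ0] PC=0: DEC 1 -> ACC=-2
Event 8 (EXEC): [IRQ0] PC=1: INC 4 -> ACC=2
Event 9 (EXEC): [IRQ0] PC=2: IRET -> resume MAIN at PC=1 (depth now 0)
Event 10 (EXEC): [MAIN] PC=1: DEC 1 -> ACC=1
Event 11 (EXEC): [MAIN] PC=2: NOP
Event 12 (INT 1): INT 1 arrives: push (MAIN, PC=3), enter IRQ1 at PC=0 (depth now 1)
Event 13 (EXEC): [IRQ1] PC=0: DEC 4 -> ACC=-3
Event 14 (EXEC): [IRQ1] PC=1: INC 3 -> ACC=0
Event 15 (EXEC): [IRQ1] PC=2: IRET -> resume MAIN at PC=3 (depth now 0)
Event 16 (INT 1): INT 1 arrives: push (MAIN, PC=3), enter IRQ1 at PC=0 (depth now 1)
Event 17 (EXEC): [IRQ1] PC=0: DEC 4 -> ACC=-4
Event 18 (EXEC): [IRQ1] PC=1: INC 3 -> ACC=-1
Event 19 (EXEC): [IRQ1] PC=2: IRET -> resume MAIN at PC=3 (depth now 0)
Event 20 (EXEC): [MAIN] PC=3: INC 2 -> ACC=1
Event 21 (EXEC): [MAIN] PC=4: HALT

Answer: 1 MAIN 0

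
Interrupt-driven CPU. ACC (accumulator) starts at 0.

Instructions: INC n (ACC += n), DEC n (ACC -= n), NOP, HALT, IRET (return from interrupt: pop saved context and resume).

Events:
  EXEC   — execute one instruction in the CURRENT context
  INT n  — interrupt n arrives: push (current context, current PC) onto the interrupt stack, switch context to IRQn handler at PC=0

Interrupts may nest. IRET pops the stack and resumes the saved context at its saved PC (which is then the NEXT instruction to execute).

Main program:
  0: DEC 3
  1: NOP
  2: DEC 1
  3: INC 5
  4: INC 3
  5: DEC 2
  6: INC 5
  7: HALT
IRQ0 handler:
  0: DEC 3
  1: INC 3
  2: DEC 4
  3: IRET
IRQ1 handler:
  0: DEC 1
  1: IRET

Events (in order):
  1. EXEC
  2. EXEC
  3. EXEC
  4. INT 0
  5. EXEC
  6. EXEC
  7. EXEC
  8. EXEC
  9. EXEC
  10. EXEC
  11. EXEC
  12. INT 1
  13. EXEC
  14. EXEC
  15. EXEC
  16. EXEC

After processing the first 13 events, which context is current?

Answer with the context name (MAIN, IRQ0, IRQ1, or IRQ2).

Answer: IRQ1

Derivation:
Event 1 (EXEC): [MAIN] PC=0: DEC 3 -> ACC=-3
Event 2 (EXEC): [MAIN] PC=1: NOP
Event 3 (EXEC): [MAIN] PC=2: DEC 1 -> ACC=-4
Event 4 (INT 0): INT 0 arrives: push (MAIN, PC=3), enter IRQ0 at PC=0 (depth now 1)
Event 5 (EXEC): [IRQ0] PC=0: DEC 3 -> ACC=-7
Event 6 (EXEC): [IRQ0] PC=1: INC 3 -> ACC=-4
Event 7 (EXEC): [IRQ0] PC=2: DEC 4 -> ACC=-8
Event 8 (EXEC): [IRQ0] PC=3: IRET -> resume MAIN at PC=3 (depth now 0)
Event 9 (EXEC): [MAIN] PC=3: INC 5 -> ACC=-3
Event 10 (EXEC): [MAIN] PC=4: INC 3 -> ACC=0
Event 11 (EXEC): [MAIN] PC=5: DEC 2 -> ACC=-2
Event 12 (INT 1): INT 1 arrives: push (MAIN, PC=6), enter IRQ1 at PC=0 (depth now 1)
Event 13 (EXEC): [IRQ1] PC=0: DEC 1 -> ACC=-3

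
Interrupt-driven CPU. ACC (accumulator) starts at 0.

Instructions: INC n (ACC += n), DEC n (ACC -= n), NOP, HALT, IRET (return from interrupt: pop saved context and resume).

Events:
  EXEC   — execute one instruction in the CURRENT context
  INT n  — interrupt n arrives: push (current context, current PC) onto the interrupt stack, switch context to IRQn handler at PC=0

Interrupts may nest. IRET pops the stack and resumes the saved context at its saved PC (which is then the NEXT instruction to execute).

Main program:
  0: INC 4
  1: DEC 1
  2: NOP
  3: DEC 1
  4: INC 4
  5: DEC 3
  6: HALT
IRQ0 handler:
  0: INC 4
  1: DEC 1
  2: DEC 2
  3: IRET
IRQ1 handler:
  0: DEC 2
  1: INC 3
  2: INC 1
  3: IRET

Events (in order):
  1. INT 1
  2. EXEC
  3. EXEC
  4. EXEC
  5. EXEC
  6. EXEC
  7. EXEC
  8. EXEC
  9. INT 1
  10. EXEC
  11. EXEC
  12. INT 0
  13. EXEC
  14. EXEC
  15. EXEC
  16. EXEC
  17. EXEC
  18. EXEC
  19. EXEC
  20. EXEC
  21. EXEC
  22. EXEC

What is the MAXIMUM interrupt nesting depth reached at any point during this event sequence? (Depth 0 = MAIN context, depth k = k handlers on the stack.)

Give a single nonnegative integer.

Answer: 2

Derivation:
Event 1 (INT 1): INT 1 arrives: push (MAIN, PC=0), enter IRQ1 at PC=0 (depth now 1) [depth=1]
Event 2 (EXEC): [IRQ1] PC=0: DEC 2 -> ACC=-2 [depth=1]
Event 3 (EXEC): [IRQ1] PC=1: INC 3 -> ACC=1 [depth=1]
Event 4 (EXEC): [IRQ1] PC=2: INC 1 -> ACC=2 [depth=1]
Event 5 (EXEC): [IRQ1] PC=3: IRET -> resume MAIN at PC=0 (depth now 0) [depth=0]
Event 6 (EXEC): [MAIN] PC=0: INC 4 -> ACC=6 [depth=0]
Event 7 (EXEC): [MAIN] PC=1: DEC 1 -> ACC=5 [depth=0]
Event 8 (EXEC): [MAIN] PC=2: NOP [depth=0]
Event 9 (INT 1): INT 1 arrives: push (MAIN, PC=3), enter IRQ1 at PC=0 (depth now 1) [depth=1]
Event 10 (EXEC): [IRQ1] PC=0: DEC 2 -> ACC=3 [depth=1]
Event 11 (EXEC): [IRQ1] PC=1: INC 3 -> ACC=6 [depth=1]
Event 12 (INT 0): INT 0 arrives: push (IRQ1, PC=2), enter IRQ0 at PC=0 (depth now 2) [depth=2]
Event 13 (EXEC): [IRQ0] PC=0: INC 4 -> ACC=10 [depth=2]
Event 14 (EXEC): [IRQ0] PC=1: DEC 1 -> ACC=9 [depth=2]
Event 15 (EXEC): [IRQ0] PC=2: DEC 2 -> ACC=7 [depth=2]
Event 16 (EXEC): [IRQ0] PC=3: IRET -> resume IRQ1 at PC=2 (depth now 1) [depth=1]
Event 17 (EXEC): [IRQ1] PC=2: INC 1 -> ACC=8 [depth=1]
Event 18 (EXEC): [IRQ1] PC=3: IRET -> resume MAIN at PC=3 (depth now 0) [depth=0]
Event 19 (EXEC): [MAIN] PC=3: DEC 1 -> ACC=7 [depth=0]
Event 20 (EXEC): [MAIN] PC=4: INC 4 -> ACC=11 [depth=0]
Event 21 (EXEC): [MAIN] PC=5: DEC 3 -> ACC=8 [depth=0]
Event 22 (EXEC): [MAIN] PC=6: HALT [depth=0]
Max depth observed: 2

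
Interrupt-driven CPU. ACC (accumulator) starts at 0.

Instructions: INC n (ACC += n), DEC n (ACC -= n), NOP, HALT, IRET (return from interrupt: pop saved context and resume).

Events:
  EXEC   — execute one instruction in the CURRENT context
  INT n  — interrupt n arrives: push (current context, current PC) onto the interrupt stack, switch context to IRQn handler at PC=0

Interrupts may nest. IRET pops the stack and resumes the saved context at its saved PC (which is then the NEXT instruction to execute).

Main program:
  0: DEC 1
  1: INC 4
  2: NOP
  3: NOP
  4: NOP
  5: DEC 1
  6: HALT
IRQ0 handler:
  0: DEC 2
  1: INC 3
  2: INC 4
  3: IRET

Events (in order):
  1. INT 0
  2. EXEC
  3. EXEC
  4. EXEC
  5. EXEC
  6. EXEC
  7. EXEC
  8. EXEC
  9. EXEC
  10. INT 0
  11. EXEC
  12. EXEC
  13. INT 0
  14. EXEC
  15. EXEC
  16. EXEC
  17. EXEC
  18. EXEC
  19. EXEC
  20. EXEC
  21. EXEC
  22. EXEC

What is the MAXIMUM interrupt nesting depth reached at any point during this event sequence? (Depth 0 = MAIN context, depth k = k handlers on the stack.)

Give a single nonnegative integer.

Event 1 (INT 0): INT 0 arrives: push (MAIN, PC=0), enter IRQ0 at PC=0 (depth now 1) [depth=1]
Event 2 (EXEC): [IRQ0] PC=0: DEC 2 -> ACC=-2 [depth=1]
Event 3 (EXEC): [IRQ0] PC=1: INC 3 -> ACC=1 [depth=1]
Event 4 (EXEC): [IRQ0] PC=2: INC 4 -> ACC=5 [depth=1]
Event 5 (EXEC): [IRQ0] PC=3: IRET -> resume MAIN at PC=0 (depth now 0) [depth=0]
Event 6 (EXEC): [MAIN] PC=0: DEC 1 -> ACC=4 [depth=0]
Event 7 (EXEC): [MAIN] PC=1: INC 4 -> ACC=8 [depth=0]
Event 8 (EXEC): [MAIN] PC=2: NOP [depth=0]
Event 9 (EXEC): [MAIN] PC=3: NOP [depth=0]
Event 10 (INT 0): INT 0 arrives: push (MAIN, PC=4), enter IRQ0 at PC=0 (depth now 1) [depth=1]
Event 11 (EXEC): [IRQ0] PC=0: DEC 2 -> ACC=6 [depth=1]
Event 12 (EXEC): [IRQ0] PC=1: INC 3 -> ACC=9 [depth=1]
Event 13 (INT 0): INT 0 arrives: push (IRQ0, PC=2), enter IRQ0 at PC=0 (depth now 2) [depth=2]
Event 14 (EXEC): [IRQ0] PC=0: DEC 2 -> ACC=7 [depth=2]
Event 15 (EXEC): [IRQ0] PC=1: INC 3 -> ACC=10 [depth=2]
Event 16 (EXEC): [IRQ0] PC=2: INC 4 -> ACC=14 [depth=2]
Event 17 (EXEC): [IRQ0] PC=3: IRET -> resume IRQ0 at PC=2 (depth now 1) [depth=1]
Event 18 (EXEC): [IRQ0] PC=2: INC 4 -> ACC=18 [depth=1]
Event 19 (EXEC): [IRQ0] PC=3: IRET -> resume MAIN at PC=4 (depth now 0) [depth=0]
Event 20 (EXEC): [MAIN] PC=4: NOP [depth=0]
Event 21 (EXEC): [MAIN] PC=5: DEC 1 -> ACC=17 [depth=0]
Event 22 (EXEC): [MAIN] PC=6: HALT [depth=0]
Max depth observed: 2

Answer: 2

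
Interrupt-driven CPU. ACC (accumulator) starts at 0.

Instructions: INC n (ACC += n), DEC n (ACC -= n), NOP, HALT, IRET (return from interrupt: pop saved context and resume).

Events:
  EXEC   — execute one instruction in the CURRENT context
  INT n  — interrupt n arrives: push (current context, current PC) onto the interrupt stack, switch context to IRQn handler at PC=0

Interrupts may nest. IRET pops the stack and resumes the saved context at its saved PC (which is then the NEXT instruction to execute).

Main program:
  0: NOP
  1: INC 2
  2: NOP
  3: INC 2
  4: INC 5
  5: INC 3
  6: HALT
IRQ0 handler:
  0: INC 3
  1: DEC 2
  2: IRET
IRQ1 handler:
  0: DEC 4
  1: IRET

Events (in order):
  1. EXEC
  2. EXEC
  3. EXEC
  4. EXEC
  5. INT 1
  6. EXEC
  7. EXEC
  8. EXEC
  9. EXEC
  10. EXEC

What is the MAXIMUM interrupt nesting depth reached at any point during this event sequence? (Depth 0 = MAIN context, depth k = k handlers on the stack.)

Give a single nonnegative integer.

Answer: 1

Derivation:
Event 1 (EXEC): [MAIN] PC=0: NOP [depth=0]
Event 2 (EXEC): [MAIN] PC=1: INC 2 -> ACC=2 [depth=0]
Event 3 (EXEC): [MAIN] PC=2: NOP [depth=0]
Event 4 (EXEC): [MAIN] PC=3: INC 2 -> ACC=4 [depth=0]
Event 5 (INT 1): INT 1 arrives: push (MAIN, PC=4), enter IRQ1 at PC=0 (depth now 1) [depth=1]
Event 6 (EXEC): [IRQ1] PC=0: DEC 4 -> ACC=0 [depth=1]
Event 7 (EXEC): [IRQ1] PC=1: IRET -> resume MAIN at PC=4 (depth now 0) [depth=0]
Event 8 (EXEC): [MAIN] PC=4: INC 5 -> ACC=5 [depth=0]
Event 9 (EXEC): [MAIN] PC=5: INC 3 -> ACC=8 [depth=0]
Event 10 (EXEC): [MAIN] PC=6: HALT [depth=0]
Max depth observed: 1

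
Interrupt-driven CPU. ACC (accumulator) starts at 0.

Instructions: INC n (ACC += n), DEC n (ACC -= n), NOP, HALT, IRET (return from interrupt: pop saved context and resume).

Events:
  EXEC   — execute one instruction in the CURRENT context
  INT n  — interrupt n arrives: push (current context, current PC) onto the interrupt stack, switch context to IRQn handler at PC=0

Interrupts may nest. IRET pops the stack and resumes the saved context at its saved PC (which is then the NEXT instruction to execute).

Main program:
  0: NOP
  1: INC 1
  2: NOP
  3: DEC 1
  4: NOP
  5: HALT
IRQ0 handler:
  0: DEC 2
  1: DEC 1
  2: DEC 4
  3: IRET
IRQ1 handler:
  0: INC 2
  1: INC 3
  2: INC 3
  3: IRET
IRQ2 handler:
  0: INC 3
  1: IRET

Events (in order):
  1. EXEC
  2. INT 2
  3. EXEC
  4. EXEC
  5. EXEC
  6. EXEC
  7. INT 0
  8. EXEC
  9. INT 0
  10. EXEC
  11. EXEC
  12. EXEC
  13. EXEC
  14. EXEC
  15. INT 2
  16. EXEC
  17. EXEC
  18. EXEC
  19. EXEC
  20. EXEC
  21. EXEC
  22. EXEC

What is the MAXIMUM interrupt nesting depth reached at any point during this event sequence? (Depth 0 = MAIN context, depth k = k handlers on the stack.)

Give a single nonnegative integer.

Answer: 2

Derivation:
Event 1 (EXEC): [MAIN] PC=0: NOP [depth=0]
Event 2 (INT 2): INT 2 arrives: push (MAIN, PC=1), enter IRQ2 at PC=0 (depth now 1) [depth=1]
Event 3 (EXEC): [IRQ2] PC=0: INC 3 -> ACC=3 [depth=1]
Event 4 (EXEC): [IRQ2] PC=1: IRET -> resume MAIN at PC=1 (depth now 0) [depth=0]
Event 5 (EXEC): [MAIN] PC=1: INC 1 -> ACC=4 [depth=0]
Event 6 (EXEC): [MAIN] PC=2: NOP [depth=0]
Event 7 (INT 0): INT 0 arrives: push (MAIN, PC=3), enter IRQ0 at PC=0 (depth now 1) [depth=1]
Event 8 (EXEC): [IRQ0] PC=0: DEC 2 -> ACC=2 [depth=1]
Event 9 (INT 0): INT 0 arrives: push (IRQ0, PC=1), enter IRQ0 at PC=0 (depth now 2) [depth=2]
Event 10 (EXEC): [IRQ0] PC=0: DEC 2 -> ACC=0 [depth=2]
Event 11 (EXEC): [IRQ0] PC=1: DEC 1 -> ACC=-1 [depth=2]
Event 12 (EXEC): [IRQ0] PC=2: DEC 4 -> ACC=-5 [depth=2]
Event 13 (EXEC): [IRQ0] PC=3: IRET -> resume IRQ0 at PC=1 (depth now 1) [depth=1]
Event 14 (EXEC): [IRQ0] PC=1: DEC 1 -> ACC=-6 [depth=1]
Event 15 (INT 2): INT 2 arrives: push (IRQ0, PC=2), enter IRQ2 at PC=0 (depth now 2) [depth=2]
Event 16 (EXEC): [IRQ2] PC=0: INC 3 -> ACC=-3 [depth=2]
Event 17 (EXEC): [IRQ2] PC=1: IRET -> resume IRQ0 at PC=2 (depth now 1) [depth=1]
Event 18 (EXEC): [IRQ0] PC=2: DEC 4 -> ACC=-7 [depth=1]
Event 19 (EXEC): [IRQ0] PC=3: IRET -> resume MAIN at PC=3 (depth now 0) [depth=0]
Event 20 (EXEC): [MAIN] PC=3: DEC 1 -> ACC=-8 [depth=0]
Event 21 (EXEC): [MAIN] PC=4: NOP [depth=0]
Event 22 (EXEC): [MAIN] PC=5: HALT [depth=0]
Max depth observed: 2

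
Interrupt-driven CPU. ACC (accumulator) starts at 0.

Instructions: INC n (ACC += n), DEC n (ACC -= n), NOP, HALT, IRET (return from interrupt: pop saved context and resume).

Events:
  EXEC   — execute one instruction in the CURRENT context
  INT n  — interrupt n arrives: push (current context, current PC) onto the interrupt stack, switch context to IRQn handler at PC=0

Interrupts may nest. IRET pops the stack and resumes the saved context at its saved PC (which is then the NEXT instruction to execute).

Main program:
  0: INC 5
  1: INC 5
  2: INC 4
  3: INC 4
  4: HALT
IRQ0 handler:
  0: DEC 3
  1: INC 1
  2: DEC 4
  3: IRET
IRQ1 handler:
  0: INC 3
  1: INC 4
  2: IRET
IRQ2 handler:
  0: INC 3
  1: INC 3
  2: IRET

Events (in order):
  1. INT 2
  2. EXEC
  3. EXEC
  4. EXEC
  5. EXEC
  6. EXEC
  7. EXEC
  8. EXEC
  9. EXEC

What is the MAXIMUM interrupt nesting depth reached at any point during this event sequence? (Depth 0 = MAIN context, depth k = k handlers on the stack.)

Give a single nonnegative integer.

Answer: 1

Derivation:
Event 1 (INT 2): INT 2 arrives: push (MAIN, PC=0), enter IRQ2 at PC=0 (depth now 1) [depth=1]
Event 2 (EXEC): [IRQ2] PC=0: INC 3 -> ACC=3 [depth=1]
Event 3 (EXEC): [IRQ2] PC=1: INC 3 -> ACC=6 [depth=1]
Event 4 (EXEC): [IRQ2] PC=2: IRET -> resume MAIN at PC=0 (depth now 0) [depth=0]
Event 5 (EXEC): [MAIN] PC=0: INC 5 -> ACC=11 [depth=0]
Event 6 (EXEC): [MAIN] PC=1: INC 5 -> ACC=16 [depth=0]
Event 7 (EXEC): [MAIN] PC=2: INC 4 -> ACC=20 [depth=0]
Event 8 (EXEC): [MAIN] PC=3: INC 4 -> ACC=24 [depth=0]
Event 9 (EXEC): [MAIN] PC=4: HALT [depth=0]
Max depth observed: 1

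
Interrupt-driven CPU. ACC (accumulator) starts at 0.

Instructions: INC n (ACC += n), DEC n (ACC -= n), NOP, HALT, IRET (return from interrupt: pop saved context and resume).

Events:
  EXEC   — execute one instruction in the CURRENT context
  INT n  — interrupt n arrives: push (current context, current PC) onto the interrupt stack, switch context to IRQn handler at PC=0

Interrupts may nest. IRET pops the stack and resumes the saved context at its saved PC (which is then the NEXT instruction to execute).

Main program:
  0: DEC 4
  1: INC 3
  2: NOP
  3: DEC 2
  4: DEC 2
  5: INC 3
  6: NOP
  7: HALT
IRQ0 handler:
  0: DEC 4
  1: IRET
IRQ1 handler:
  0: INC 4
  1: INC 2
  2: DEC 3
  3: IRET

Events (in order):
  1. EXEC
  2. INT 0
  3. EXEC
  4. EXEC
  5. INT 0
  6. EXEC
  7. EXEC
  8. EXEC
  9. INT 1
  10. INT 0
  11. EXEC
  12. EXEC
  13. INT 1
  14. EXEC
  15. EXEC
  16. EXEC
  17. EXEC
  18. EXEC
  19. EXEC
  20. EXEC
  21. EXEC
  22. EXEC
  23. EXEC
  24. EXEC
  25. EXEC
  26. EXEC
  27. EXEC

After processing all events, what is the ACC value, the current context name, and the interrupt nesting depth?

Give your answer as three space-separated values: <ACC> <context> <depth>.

Event 1 (EXEC): [MAIN] PC=0: DEC 4 -> ACC=-4
Event 2 (INT 0): INT 0 arrives: push (MAIN, PC=1), enter IRQ0 at PC=0 (depth now 1)
Event 3 (EXEC): [IRQ0] PC=0: DEC 4 -> ACC=-8
Event 4 (EXEC): [IRQ0] PC=1: IRET -> resume MAIN at PC=1 (depth now 0)
Event 5 (INT 0): INT 0 arrives: push (MAIN, PC=1), enter IRQ0 at PC=0 (depth now 1)
Event 6 (EXEC): [IRQ0] PC=0: DEC 4 -> ACC=-12
Event 7 (EXEC): [IRQ0] PC=1: IRET -> resume MAIN at PC=1 (depth now 0)
Event 8 (EXEC): [MAIN] PC=1: INC 3 -> ACC=-9
Event 9 (INT 1): INT 1 arrives: push (MAIN, PC=2), enter IRQ1 at PC=0 (depth now 1)
Event 10 (INT 0): INT 0 arrives: push (IRQ1, PC=0), enter IRQ0 at PC=0 (depth now 2)
Event 11 (EXEC): [IRQ0] PC=0: DEC 4 -> ACC=-13
Event 12 (EXEC): [IRQ0] PC=1: IRET -> resume IRQ1 at PC=0 (depth now 1)
Event 13 (INT 1): INT 1 arrives: push (IRQ1, PC=0), enter IRQ1 at PC=0 (depth now 2)
Event 14 (EXEC): [IRQ1] PC=0: INC 4 -> ACC=-9
Event 15 (EXEC): [IRQ1] PC=1: INC 2 -> ACC=-7
Event 16 (EXEC): [IRQ1] PC=2: DEC 3 -> ACC=-10
Event 17 (EXEC): [IRQ1] PC=3: IRET -> resume IRQ1 at PC=0 (depth now 1)
Event 18 (EXEC): [IRQ1] PC=0: INC 4 -> ACC=-6
Event 19 (EXEC): [IRQ1] PC=1: INC 2 -> ACC=-4
Event 20 (EXEC): [IRQ1] PC=2: DEC 3 -> ACC=-7
Event 21 (EXEC): [IRQ1] PC=3: IRET -> resume MAIN at PC=2 (depth now 0)
Event 22 (EXEC): [MAIN] PC=2: NOP
Event 23 (EXEC): [MAIN] PC=3: DEC 2 -> ACC=-9
Event 24 (EXEC): [MAIN] PC=4: DEC 2 -> ACC=-11
Event 25 (EXEC): [MAIN] PC=5: INC 3 -> ACC=-8
Event 26 (EXEC): [MAIN] PC=6: NOP
Event 27 (EXEC): [MAIN] PC=7: HALT

Answer: -8 MAIN 0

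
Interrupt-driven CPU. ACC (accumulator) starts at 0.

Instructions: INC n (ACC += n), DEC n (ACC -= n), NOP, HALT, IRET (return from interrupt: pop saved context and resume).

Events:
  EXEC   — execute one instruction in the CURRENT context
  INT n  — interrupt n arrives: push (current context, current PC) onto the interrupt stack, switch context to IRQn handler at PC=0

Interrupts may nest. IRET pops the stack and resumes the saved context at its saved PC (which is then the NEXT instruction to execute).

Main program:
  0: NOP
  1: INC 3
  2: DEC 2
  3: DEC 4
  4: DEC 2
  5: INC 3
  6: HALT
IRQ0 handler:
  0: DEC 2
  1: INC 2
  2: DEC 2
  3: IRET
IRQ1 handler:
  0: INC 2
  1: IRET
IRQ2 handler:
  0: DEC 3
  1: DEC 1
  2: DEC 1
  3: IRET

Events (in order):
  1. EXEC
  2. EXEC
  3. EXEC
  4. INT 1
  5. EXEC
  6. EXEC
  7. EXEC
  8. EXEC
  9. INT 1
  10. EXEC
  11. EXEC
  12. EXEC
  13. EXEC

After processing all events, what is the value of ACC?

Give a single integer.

Answer: 2

Derivation:
Event 1 (EXEC): [MAIN] PC=0: NOP
Event 2 (EXEC): [MAIN] PC=1: INC 3 -> ACC=3
Event 3 (EXEC): [MAIN] PC=2: DEC 2 -> ACC=1
Event 4 (INT 1): INT 1 arrives: push (MAIN, PC=3), enter IRQ1 at PC=0 (depth now 1)
Event 5 (EXEC): [IRQ1] PC=0: INC 2 -> ACC=3
Event 6 (EXEC): [IRQ1] PC=1: IRET -> resume MAIN at PC=3 (depth now 0)
Event 7 (EXEC): [MAIN] PC=3: DEC 4 -> ACC=-1
Event 8 (EXEC): [MAIN] PC=4: DEC 2 -> ACC=-3
Event 9 (INT 1): INT 1 arrives: push (MAIN, PC=5), enter IRQ1 at PC=0 (depth now 1)
Event 10 (EXEC): [IRQ1] PC=0: INC 2 -> ACC=-1
Event 11 (EXEC): [IRQ1] PC=1: IRET -> resume MAIN at PC=5 (depth now 0)
Event 12 (EXEC): [MAIN] PC=5: INC 3 -> ACC=2
Event 13 (EXEC): [MAIN] PC=6: HALT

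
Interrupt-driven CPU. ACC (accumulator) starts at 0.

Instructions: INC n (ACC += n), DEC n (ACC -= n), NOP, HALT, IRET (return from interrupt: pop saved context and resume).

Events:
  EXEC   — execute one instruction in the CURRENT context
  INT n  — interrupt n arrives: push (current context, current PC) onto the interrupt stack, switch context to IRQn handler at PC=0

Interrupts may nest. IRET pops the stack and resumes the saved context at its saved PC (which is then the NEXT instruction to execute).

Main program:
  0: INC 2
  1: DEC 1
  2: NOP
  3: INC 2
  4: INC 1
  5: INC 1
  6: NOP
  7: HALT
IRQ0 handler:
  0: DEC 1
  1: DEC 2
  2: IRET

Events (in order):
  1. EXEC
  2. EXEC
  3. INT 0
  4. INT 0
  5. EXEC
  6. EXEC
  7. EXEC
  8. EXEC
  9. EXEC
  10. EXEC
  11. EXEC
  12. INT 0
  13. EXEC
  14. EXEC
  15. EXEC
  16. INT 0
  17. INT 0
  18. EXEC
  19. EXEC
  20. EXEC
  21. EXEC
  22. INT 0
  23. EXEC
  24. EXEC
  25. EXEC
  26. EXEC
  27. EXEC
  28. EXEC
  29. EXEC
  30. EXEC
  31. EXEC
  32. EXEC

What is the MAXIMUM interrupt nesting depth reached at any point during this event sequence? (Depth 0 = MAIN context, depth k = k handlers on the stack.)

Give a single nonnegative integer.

Answer: 2

Derivation:
Event 1 (EXEC): [MAIN] PC=0: INC 2 -> ACC=2 [depth=0]
Event 2 (EXEC): [MAIN] PC=1: DEC 1 -> ACC=1 [depth=0]
Event 3 (INT 0): INT 0 arrives: push (MAIN, PC=2), enter IRQ0 at PC=0 (depth now 1) [depth=1]
Event 4 (INT 0): INT 0 arrives: push (IRQ0, PC=0), enter IRQ0 at PC=0 (depth now 2) [depth=2]
Event 5 (EXEC): [IRQ0] PC=0: DEC 1 -> ACC=0 [depth=2]
Event 6 (EXEC): [IRQ0] PC=1: DEC 2 -> ACC=-2 [depth=2]
Event 7 (EXEC): [IRQ0] PC=2: IRET -> resume IRQ0 at PC=0 (depth now 1) [depth=1]
Event 8 (EXEC): [IRQ0] PC=0: DEC 1 -> ACC=-3 [depth=1]
Event 9 (EXEC): [IRQ0] PC=1: DEC 2 -> ACC=-5 [depth=1]
Event 10 (EXEC): [IRQ0] PC=2: IRET -> resume MAIN at PC=2 (depth now 0) [depth=0]
Event 11 (EXEC): [MAIN] PC=2: NOP [depth=0]
Event 12 (INT 0): INT 0 arrives: push (MAIN, PC=3), enter IRQ0 at PC=0 (depth now 1) [depth=1]
Event 13 (EXEC): [IRQ0] PC=0: DEC 1 -> ACC=-6 [depth=1]
Event 14 (EXEC): [IRQ0] PC=1: DEC 2 -> ACC=-8 [depth=1]
Event 15 (EXEC): [IRQ0] PC=2: IRET -> resume MAIN at PC=3 (depth now 0) [depth=0]
Event 16 (INT 0): INT 0 arrives: push (MAIN, PC=3), enter IRQ0 at PC=0 (depth now 1) [depth=1]
Event 17 (INT 0): INT 0 arrives: push (IRQ0, PC=0), enter IRQ0 at PC=0 (depth now 2) [depth=2]
Event 18 (EXEC): [IRQ0] PC=0: DEC 1 -> ACC=-9 [depth=2]
Event 19 (EXEC): [IRQ0] PC=1: DEC 2 -> ACC=-11 [depth=2]
Event 20 (EXEC): [IRQ0] PC=2: IRET -> resume IRQ0 at PC=0 (depth now 1) [depth=1]
Event 21 (EXEC): [IRQ0] PC=0: DEC 1 -> ACC=-12 [depth=1]
Event 22 (INT 0): INT 0 arrives: push (IRQ0, PC=1), enter IRQ0 at PC=0 (depth now 2) [depth=2]
Event 23 (EXEC): [IRQ0] PC=0: DEC 1 -> ACC=-13 [depth=2]
Event 24 (EXEC): [IRQ0] PC=1: DEC 2 -> ACC=-15 [depth=2]
Event 25 (EXEC): [IRQ0] PC=2: IRET -> resume IRQ0 at PC=1 (depth now 1) [depth=1]
Event 26 (EXEC): [IRQ0] PC=1: DEC 2 -> ACC=-17 [depth=1]
Event 27 (EXEC): [IRQ0] PC=2: IRET -> resume MAIN at PC=3 (depth now 0) [depth=0]
Event 28 (EXEC): [MAIN] PC=3: INC 2 -> ACC=-15 [depth=0]
Event 29 (EXEC): [MAIN] PC=4: INC 1 -> ACC=-14 [depth=0]
Event 30 (EXEC): [MAIN] PC=5: INC 1 -> ACC=-13 [depth=0]
Event 31 (EXEC): [MAIN] PC=6: NOP [depth=0]
Event 32 (EXEC): [MAIN] PC=7: HALT [depth=0]
Max depth observed: 2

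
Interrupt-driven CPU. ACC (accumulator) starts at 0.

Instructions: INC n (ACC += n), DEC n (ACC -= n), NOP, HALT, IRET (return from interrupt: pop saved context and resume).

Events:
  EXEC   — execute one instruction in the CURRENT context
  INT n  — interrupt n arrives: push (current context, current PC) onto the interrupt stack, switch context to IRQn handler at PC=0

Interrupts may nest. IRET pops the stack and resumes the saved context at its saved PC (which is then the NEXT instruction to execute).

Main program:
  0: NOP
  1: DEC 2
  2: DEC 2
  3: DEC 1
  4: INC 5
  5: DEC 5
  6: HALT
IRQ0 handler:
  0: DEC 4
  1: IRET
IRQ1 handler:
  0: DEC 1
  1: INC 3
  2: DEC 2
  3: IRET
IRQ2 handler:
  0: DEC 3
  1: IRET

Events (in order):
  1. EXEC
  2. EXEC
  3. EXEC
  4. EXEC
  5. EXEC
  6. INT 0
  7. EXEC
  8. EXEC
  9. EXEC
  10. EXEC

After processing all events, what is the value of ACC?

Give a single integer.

Event 1 (EXEC): [MAIN] PC=0: NOP
Event 2 (EXEC): [MAIN] PC=1: DEC 2 -> ACC=-2
Event 3 (EXEC): [MAIN] PC=2: DEC 2 -> ACC=-4
Event 4 (EXEC): [MAIN] PC=3: DEC 1 -> ACC=-5
Event 5 (EXEC): [MAIN] PC=4: INC 5 -> ACC=0
Event 6 (INT 0): INT 0 arrives: push (MAIN, PC=5), enter IRQ0 at PC=0 (depth now 1)
Event 7 (EXEC): [IRQ0] PC=0: DEC 4 -> ACC=-4
Event 8 (EXEC): [IRQ0] PC=1: IRET -> resume MAIN at PC=5 (depth now 0)
Event 9 (EXEC): [MAIN] PC=5: DEC 5 -> ACC=-9
Event 10 (EXEC): [MAIN] PC=6: HALT

Answer: -9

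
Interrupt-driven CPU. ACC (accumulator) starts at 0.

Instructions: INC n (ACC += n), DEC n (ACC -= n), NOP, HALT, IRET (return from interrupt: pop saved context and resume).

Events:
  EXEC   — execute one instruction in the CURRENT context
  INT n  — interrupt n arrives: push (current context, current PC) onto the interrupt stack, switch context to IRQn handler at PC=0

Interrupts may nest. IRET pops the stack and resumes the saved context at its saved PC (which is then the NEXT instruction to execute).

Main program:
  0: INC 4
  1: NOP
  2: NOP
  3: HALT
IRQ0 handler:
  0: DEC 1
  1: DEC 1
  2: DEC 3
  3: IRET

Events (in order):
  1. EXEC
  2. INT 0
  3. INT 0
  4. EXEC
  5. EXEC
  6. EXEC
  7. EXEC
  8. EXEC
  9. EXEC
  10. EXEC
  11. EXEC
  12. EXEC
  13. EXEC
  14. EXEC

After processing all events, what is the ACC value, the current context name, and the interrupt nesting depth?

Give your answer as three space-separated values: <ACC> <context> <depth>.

Event 1 (EXEC): [MAIN] PC=0: INC 4 -> ACC=4
Event 2 (INT 0): INT 0 arrives: push (MAIN, PC=1), enter IRQ0 at PC=0 (depth now 1)
Event 3 (INT 0): INT 0 arrives: push (IRQ0, PC=0), enter IRQ0 at PC=0 (depth now 2)
Event 4 (EXEC): [IRQ0] PC=0: DEC 1 -> ACC=3
Event 5 (EXEC): [IRQ0] PC=1: DEC 1 -> ACC=2
Event 6 (EXEC): [IRQ0] PC=2: DEC 3 -> ACC=-1
Event 7 (EXEC): [IRQ0] PC=3: IRET -> resume IRQ0 at PC=0 (depth now 1)
Event 8 (EXEC): [IRQ0] PC=0: DEC 1 -> ACC=-2
Event 9 (EXEC): [IRQ0] PC=1: DEC 1 -> ACC=-3
Event 10 (EXEC): [IRQ0] PC=2: DEC 3 -> ACC=-6
Event 11 (EXEC): [IRQ0] PC=3: IRET -> resume MAIN at PC=1 (depth now 0)
Event 12 (EXEC): [MAIN] PC=1: NOP
Event 13 (EXEC): [MAIN] PC=2: NOP
Event 14 (EXEC): [MAIN] PC=3: HALT

Answer: -6 MAIN 0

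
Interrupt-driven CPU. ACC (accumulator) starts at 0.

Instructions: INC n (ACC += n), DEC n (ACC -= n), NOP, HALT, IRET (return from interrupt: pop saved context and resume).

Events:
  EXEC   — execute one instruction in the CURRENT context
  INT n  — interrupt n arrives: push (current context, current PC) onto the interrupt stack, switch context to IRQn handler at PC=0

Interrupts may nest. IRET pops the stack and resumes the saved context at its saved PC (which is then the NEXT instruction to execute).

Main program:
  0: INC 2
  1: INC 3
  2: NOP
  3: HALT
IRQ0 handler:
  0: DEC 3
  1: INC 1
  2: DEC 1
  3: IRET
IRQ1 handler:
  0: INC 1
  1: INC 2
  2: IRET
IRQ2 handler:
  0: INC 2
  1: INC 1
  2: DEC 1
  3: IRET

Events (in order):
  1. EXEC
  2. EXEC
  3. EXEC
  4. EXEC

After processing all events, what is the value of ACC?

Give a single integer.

Answer: 5

Derivation:
Event 1 (EXEC): [MAIN] PC=0: INC 2 -> ACC=2
Event 2 (EXEC): [MAIN] PC=1: INC 3 -> ACC=5
Event 3 (EXEC): [MAIN] PC=2: NOP
Event 4 (EXEC): [MAIN] PC=3: HALT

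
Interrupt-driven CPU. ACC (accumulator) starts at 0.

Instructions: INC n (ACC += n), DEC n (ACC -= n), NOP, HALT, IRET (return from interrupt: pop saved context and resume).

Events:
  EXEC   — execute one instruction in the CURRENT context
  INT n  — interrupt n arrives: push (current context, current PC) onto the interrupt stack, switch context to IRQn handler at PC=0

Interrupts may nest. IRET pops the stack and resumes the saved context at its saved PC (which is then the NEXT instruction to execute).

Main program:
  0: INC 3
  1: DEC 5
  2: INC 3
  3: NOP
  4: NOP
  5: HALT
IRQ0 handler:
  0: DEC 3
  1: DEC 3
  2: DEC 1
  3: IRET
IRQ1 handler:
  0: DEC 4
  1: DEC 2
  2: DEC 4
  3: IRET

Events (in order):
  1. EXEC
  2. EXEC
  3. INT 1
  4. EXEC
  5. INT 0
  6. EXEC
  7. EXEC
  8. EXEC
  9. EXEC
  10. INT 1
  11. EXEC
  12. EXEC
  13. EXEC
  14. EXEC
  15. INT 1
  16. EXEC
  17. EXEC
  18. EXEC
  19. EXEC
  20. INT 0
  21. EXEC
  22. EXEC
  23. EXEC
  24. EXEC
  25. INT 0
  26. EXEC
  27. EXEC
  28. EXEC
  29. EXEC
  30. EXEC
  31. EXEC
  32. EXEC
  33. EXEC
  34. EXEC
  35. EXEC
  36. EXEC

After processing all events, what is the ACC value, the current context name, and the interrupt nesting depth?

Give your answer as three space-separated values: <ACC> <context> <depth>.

Event 1 (EXEC): [MAIN] PC=0: INC 3 -> ACC=3
Event 2 (EXEC): [MAIN] PC=1: DEC 5 -> ACC=-2
Event 3 (INT 1): INT 1 arrives: push (MAIN, PC=2), enter IRQ1 at PC=0 (depth now 1)
Event 4 (EXEC): [IRQ1] PC=0: DEC 4 -> ACC=-6
Event 5 (INT 0): INT 0 arrives: push (IRQ1, PC=1), enter IRQ0 at PC=0 (depth now 2)
Event 6 (EXEC): [IRQ0] PC=0: DEC 3 -> ACC=-9
Event 7 (EXEC): [IRQ0] PC=1: DEC 3 -> ACC=-12
Event 8 (EXEC): [IRQ0] PC=2: DEC 1 -> ACC=-13
Event 9 (EXEC): [IRQ0] PC=3: IRET -> resume IRQ1 at PC=1 (depth now 1)
Event 10 (INT 1): INT 1 arrives: push (IRQ1, PC=1), enter IRQ1 at PC=0 (depth now 2)
Event 11 (EXEC): [IRQ1] PC=0: DEC 4 -> ACC=-17
Event 12 (EXEC): [IRQ1] PC=1: DEC 2 -> ACC=-19
Event 13 (EXEC): [IRQ1] PC=2: DEC 4 -> ACC=-23
Event 14 (EXEC): [IRQ1] PC=3: IRET -> resume IRQ1 at PC=1 (depth now 1)
Event 15 (INT 1): INT 1 arrives: push (IRQ1, PC=1), enter IRQ1 at PC=0 (depth now 2)
Event 16 (EXEC): [IRQ1] PC=0: DEC 4 -> ACC=-27
Event 17 (EXEC): [IRQ1] PC=1: DEC 2 -> ACC=-29
Event 18 (EXEC): [IRQ1] PC=2: DEC 4 -> ACC=-33
Event 19 (EXEC): [IRQ1] PC=3: IRET -> resume IRQ1 at PC=1 (depth now 1)
Event 20 (INT 0): INT 0 arrives: push (IRQ1, PC=1), enter IRQ0 at PC=0 (depth now 2)
Event 21 (EXEC): [IRQ0] PC=0: DEC 3 -> ACC=-36
Event 22 (EXEC): [IRQ0] PC=1: DEC 3 -> ACC=-39
Event 23 (EXEC): [IRQ0] PC=2: DEC 1 -> ACC=-40
Event 24 (EXEC): [IRQ0] PC=3: IRET -> resume IRQ1 at PC=1 (depth now 1)
Event 25 (INT 0): INT 0 arrives: push (IRQ1, PC=1), enter IRQ0 at PC=0 (depth now 2)
Event 26 (EXEC): [IRQ0] PC=0: DEC 3 -> ACC=-43
Event 27 (EXEC): [IRQ0] PC=1: DEC 3 -> ACC=-46
Event 28 (EXEC): [IRQ0] PC=2: DEC 1 -> ACC=-47
Event 29 (EXEC): [IRQ0] PC=3: IRET -> resume IRQ1 at PC=1 (depth now 1)
Event 30 (EXEC): [IRQ1] PC=1: DEC 2 -> ACC=-49
Event 31 (EXEC): [IRQ1] PC=2: DEC 4 -> ACC=-53
Event 32 (EXEC): [IRQ1] PC=3: IRET -> resume MAIN at PC=2 (depth now 0)
Event 33 (EXEC): [MAIN] PC=2: INC 3 -> ACC=-50
Event 34 (EXEC): [MAIN] PC=3: NOP
Event 35 (EXEC): [MAIN] PC=4: NOP
Event 36 (EXEC): [MAIN] PC=5: HALT

Answer: -50 MAIN 0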